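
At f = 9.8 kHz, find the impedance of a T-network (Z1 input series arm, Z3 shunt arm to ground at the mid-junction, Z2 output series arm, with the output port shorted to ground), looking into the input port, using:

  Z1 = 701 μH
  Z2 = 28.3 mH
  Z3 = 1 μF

Step 1 — Angular frequency: ω = 2π·f = 2π·9800 = 6.158e+04 rad/s.
Step 2 — Component impedances:
  Z1: Z = jωL = j·6.158e+04·0.000701 = 0 + j43.16 Ω
  Z2: Z = jωL = j·6.158e+04·0.0283 = 0 + j1743 Ω
  Z3: Z = 1/(jωC) = -j/(ω·C) = 0 - j16.24 Ω
Step 3 — With the output port shorted to ground, the output series arm Z2 runs from the junction to ground; the shunt arm Z3 also runs from the junction to ground. They appear in parallel: Z3 || Z2 = 0 - j16.39 Ω.
Step 4 — Series with input arm Z1: Z_in = Z1 + (Z3 || Z2) = 0 + j26.77 Ω = 26.77∠90.0° Ω.

Z = 0 + j26.77 Ω = 26.77∠90.0° Ω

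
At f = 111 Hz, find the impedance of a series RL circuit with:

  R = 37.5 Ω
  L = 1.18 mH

Step 1 — Angular frequency: ω = 2π·f = 2π·111 = 697.4 rad/s.
Step 2 — Component impedances:
  R: Z = R = 37.5 Ω
  L: Z = jωL = j·697.4·0.00118 = 0 + j0.823 Ω
Step 3 — Series combination: Z_total = R + L = 37.5 + j0.823 Ω = 37.51∠1.3° Ω.

Z = 37.5 + j0.823 Ω = 37.51∠1.3° Ω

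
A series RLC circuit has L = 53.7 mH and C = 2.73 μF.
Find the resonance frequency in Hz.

Step 1 — Resonance condition Im(Z)=0 gives ω₀ = 1/√(LC).
Step 2 — ω₀ = 1/√(0.0537·2.73e-06) = 2612 rad/s.
Step 3 — f₀ = ω₀/(2π) = 415.7 Hz.

f₀ = 415.7 Hz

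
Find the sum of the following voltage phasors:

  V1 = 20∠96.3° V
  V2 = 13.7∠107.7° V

Step 1 — Convert each phasor to rectangular form:
  V1 = 20·(cos(96.3°) + j·sin(96.3°)) = -2.195 + j19.88 V
  V2 = 13.7·(cos(107.7°) + j·sin(107.7°)) = -4.165 + j13.05 V
Step 2 — Sum components: V_total = -6.36 + j32.93 V.
Step 3 — Convert to polar: |V_total| = 33.54 V, ∠V_total = 100.9°.

V_total = 33.54∠100.9° V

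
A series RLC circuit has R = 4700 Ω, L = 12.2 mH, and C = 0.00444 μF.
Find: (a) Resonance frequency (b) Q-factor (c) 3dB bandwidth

Step 1 — Resonance condition Im(Z)=0 gives ω₀ = 1/√(LC).
Step 2 — ω₀ = 1/√(0.0122·4.44e-09) = 1.359e+05 rad/s.
Step 3 — f₀ = ω₀/(2π) = 2.162e+04 Hz.
Step 4 — Series Q: Q = ω₀L/R = 1.359e+05·0.0122/4700 = 0.3527.
Step 5 — 3dB bandwidth: Δω = ω₀/Q = 3.852e+05 rad/s; BW = Δω/(2π) = 6.131e+04 Hz.

(a) f₀ = 2.162e+04 Hz  (b) Q = 0.3527  (c) BW = 6.131e+04 Hz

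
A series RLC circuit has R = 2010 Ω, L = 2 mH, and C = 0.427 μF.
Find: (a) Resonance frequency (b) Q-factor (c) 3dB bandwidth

Step 1 — Resonance: ω₀ = 1/√(LC) = 1/√(0.002·4.27e-07) = 3.422e+04 rad/s.
Step 2 — f₀ = ω₀/(2π) = 5446 Hz.
Step 3 — Series Q: Q = ω₀L/R = 3.422e+04·0.002/2010 = 0.03405.
Step 4 — Bandwidth: Δω = ω₀/Q = 1.005e+06 rad/s; BW = Δω/(2π) = 1.6e+05 Hz.

(a) f₀ = 5446 Hz  (b) Q = 0.03405  (c) BW = 1.6e+05 Hz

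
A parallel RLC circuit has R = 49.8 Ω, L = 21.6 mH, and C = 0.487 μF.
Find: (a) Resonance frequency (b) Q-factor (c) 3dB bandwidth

Step 1 — Resonance: ω₀ = 1/√(LC) = 1/√(0.0216·4.87e-07) = 9750 rad/s.
Step 2 — f₀ = ω₀/(2π) = 1552 Hz.
Step 3 — Parallel Q: Q = R/(ω₀L) = 49.8/(9750·0.0216) = 0.2365.
Step 4 — Bandwidth: Δω = ω₀/Q = 4.123e+04 rad/s; BW = Δω/(2π) = 6562 Hz.

(a) f₀ = 1552 Hz  (b) Q = 0.2365  (c) BW = 6562 Hz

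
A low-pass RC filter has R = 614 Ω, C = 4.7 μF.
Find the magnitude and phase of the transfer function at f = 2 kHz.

Step 1 — Angular frequency: ω = 2π·2000 = 1.257e+04 rad/s.
Step 2 — Transfer function: H(jω) = 1/(1 + jωRC).
Step 3 — Denominator: 1 + jωRC = 1 + j·1.257e+04·614·4.7e-06 = 1 + j36.26.
Step 4 — H = 0.0007598 - j0.02755.
Step 5 — Magnitude: |H| = 0.02757 (-31.2 dB); phase: φ = -88.4°.

|H| = 0.02757 (-31.2 dB), φ = -88.4°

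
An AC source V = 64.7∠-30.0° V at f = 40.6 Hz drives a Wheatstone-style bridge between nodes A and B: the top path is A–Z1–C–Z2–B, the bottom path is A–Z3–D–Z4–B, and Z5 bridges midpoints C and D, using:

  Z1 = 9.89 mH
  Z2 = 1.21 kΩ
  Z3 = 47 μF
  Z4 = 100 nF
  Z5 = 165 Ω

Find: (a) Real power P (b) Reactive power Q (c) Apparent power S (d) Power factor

Step 1 — Angular frequency: ω = 2π·f = 2π·40.6 = 255.1 rad/s.
Step 2 — Component impedances:
  Z1: Z = jωL = j·255.1·0.00989 = 0 + j2.523 Ω
  Z2: Z = R = 1210 Ω
  Z3: Z = 1/(jωC) = -j/(ω·C) = 0 - j83.41 Ω
  Z4: Z = 1/(jωC) = -j/(ω·C) = 0 - j3.92e+04 Ω
  Z5: Z = R = 165 Ω
Step 3 — Bridge requires nodal analysis (the Z5 bridge couples midpoints C and D, so the two paths cannot be reduced to a simple series/parallel combination). Setting node B to ground and injecting 1 A at node A, the 3-node admittance system at A, C, D solves to V_A = Z_AB = 1209 - j34.65 Ω = 1209∠-1.6° Ω.
Step 4 — Source phasor: V = 64.7∠-30.0° V = 56.03 - j32.35 V.
Step 5 — Current: I = V / Z = 0.04707 - j0.02541 A = 0.05349∠-28.4° A.
Step 6 — Complex power: S = V·I* = 3.46 - j0.09917 VA.
Step 7 — Real power: P = Re(S) = 3.46 W.
Step 8 — Reactive power: Q = Im(S) = -0.09917 VAR.
Step 9 — Apparent power: |S| = 3.461 VA.
Step 10 — Power factor: PF = P/|S| = 0.9996 (leading).

(a) P = 3.46 W  (b) Q = -0.09917 VAR  (c) S = 3.461 VA  (d) PF = 0.9996 (leading)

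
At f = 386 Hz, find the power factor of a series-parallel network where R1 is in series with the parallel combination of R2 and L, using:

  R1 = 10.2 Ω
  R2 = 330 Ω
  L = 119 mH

Step 1 — Angular frequency: ω = 2π·f = 2π·386 = 2425 rad/s.
Step 2 — Component impedances:
  R1: Z = R = 10.2 Ω
  R2: Z = R = 330 Ω
  L: Z = jωL = j·2425·0.119 = 0 + j288.6 Ω
Step 3 — Parallel branch: R2 || L = 1/(1/R2 + 1/L) = 143 + j163.5 Ω.
Step 4 — Series with R1: Z_total = R1 + (R2 || L) = 153.2 + j163.5 Ω = 224.1∠46.9° Ω.
Step 5 — Power factor: PF = cos(φ) = Re(Z)/|Z| = 153.22/224.09 = 0.6837.
Step 6 — Type: Im(Z) = 163.5 ⇒ lagging (phase φ = 46.9°).

PF = 0.6837 (lagging, φ = 46.9°)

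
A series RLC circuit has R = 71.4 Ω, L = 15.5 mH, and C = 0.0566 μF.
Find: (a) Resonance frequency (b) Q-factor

Step 1 — Resonance condition Im(Z)=0 gives ω₀ = 1/√(LC).
Step 2 — ω₀ = 1/√(0.0155·5.66e-08) = 3.376e+04 rad/s.
Step 3 — f₀ = ω₀/(2π) = 5373 Hz.
Step 4 — Series Q: Q = ω₀L/R = 3.376e+04·0.0155/71.4 = 7.329.

(a) f₀ = 5373 Hz  (b) Q = 7.329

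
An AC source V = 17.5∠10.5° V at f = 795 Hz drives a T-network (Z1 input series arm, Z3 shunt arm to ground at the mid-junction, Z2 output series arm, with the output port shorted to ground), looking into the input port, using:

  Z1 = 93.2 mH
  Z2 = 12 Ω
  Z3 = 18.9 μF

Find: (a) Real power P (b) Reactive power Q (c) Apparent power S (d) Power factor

Step 1 — Angular frequency: ω = 2π·f = 2π·795 = 4995 rad/s.
Step 2 — Component impedances:
  Z1: Z = jωL = j·4995·0.0932 = 0 + j465.5 Ω
  Z2: Z = R = 12 Ω
  Z3: Z = 1/(jωC) = -j/(ω·C) = 0 - j10.59 Ω
Step 3 — With the output port shorted to ground, the output series arm Z2 runs from the junction to ground; the shunt arm Z3 also runs from the junction to ground. They appear in parallel: Z3 || Z2 = 5.255 - j5.954 Ω.
Step 4 — Series with input arm Z1: Z_in = Z1 + (Z3 || Z2) = 5.255 + j459.6 Ω = 459.6∠89.3° Ω.
Step 5 — Source phasor: V = 17.5∠10.5° V = 17.21 + j3.189 V.
Step 6 — Current: I = V / Z = 0.007366 - j0.03736 A = 0.03807∠-78.8° A.
Step 7 — Complex power: S = V·I* = 0.007618 + j0.6663 VA.
Step 8 — Real power: P = Re(S) = 0.007618 W.
Step 9 — Reactive power: Q = Im(S) = 0.6663 VAR.
Step 10 — Apparent power: |S| = 0.6663 VA.
Step 11 — Power factor: PF = P/|S| = 0.01143 (lagging).

(a) P = 0.007618 W  (b) Q = 0.6663 VAR  (c) S = 0.6663 VA  (d) PF = 0.01143 (lagging)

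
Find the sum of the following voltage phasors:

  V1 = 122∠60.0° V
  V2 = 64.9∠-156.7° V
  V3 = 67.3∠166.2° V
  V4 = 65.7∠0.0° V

Step 1 — Convert each phasor to rectangular form:
  V1 = 122·(cos(60.0°) + j·sin(60.0°)) = 61 + j105.7 V
  V2 = 64.9·(cos(-156.7°) + j·sin(-156.7°)) = -59.61 - j25.67 V
  V3 = 67.3·(cos(166.2°) + j·sin(166.2°)) = -65.36 + j16.05 V
  V4 = 65.7·(cos(0.0°) + j·sin(0.0°)) = 65.7 V
Step 2 — Sum components: V_total = 1.735 + j96.04 V.
Step 3 — Convert to polar: |V_total| = 96.05 V, ∠V_total = 89.0°.

V_total = 96.05∠89.0° V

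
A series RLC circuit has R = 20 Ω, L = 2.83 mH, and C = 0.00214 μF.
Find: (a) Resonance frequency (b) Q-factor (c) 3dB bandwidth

Step 1 — Resonance: ω₀ = 1/√(LC) = 1/√(0.00283·2.14e-09) = 4.063e+05 rad/s.
Step 2 — f₀ = ω₀/(2π) = 6.467e+04 Hz.
Step 3 — Series Q: Q = ω₀L/R = 4.063e+05·0.00283/20 = 57.5.
Step 4 — Bandwidth: Δω = ω₀/Q = 7067 rad/s; BW = Δω/(2π) = 1125 Hz.

(a) f₀ = 6.467e+04 Hz  (b) Q = 57.5  (c) BW = 1125 Hz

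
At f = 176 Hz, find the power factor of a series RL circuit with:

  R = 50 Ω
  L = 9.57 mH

Step 1 — Angular frequency: ω = 2π·f = 2π·176 = 1106 rad/s.
Step 2 — Component impedances:
  R: Z = R = 50 Ω
  L: Z = jωL = j·1106·0.00957 = 0 + j10.58 Ω
Step 3 — Series combination: Z_total = R + L = 50 + j10.58 Ω = 51.11∠12.0° Ω.
Step 4 — Power factor: PF = cos(φ) = Re(Z)/|Z| = 50/51.11 = 0.9783.
Step 5 — Type: Im(Z) = 10.58 ⇒ lagging (phase φ = 12.0°).

PF = 0.9783 (lagging, φ = 12.0°)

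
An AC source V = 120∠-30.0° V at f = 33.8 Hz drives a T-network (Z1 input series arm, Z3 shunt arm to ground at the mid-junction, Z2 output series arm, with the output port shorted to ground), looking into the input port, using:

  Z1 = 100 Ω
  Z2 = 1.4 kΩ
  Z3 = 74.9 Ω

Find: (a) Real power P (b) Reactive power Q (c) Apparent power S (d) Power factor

Step 1 — Angular frequency: ω = 2π·f = 2π·33.8 = 212.4 rad/s.
Step 2 — Component impedances:
  Z1: Z = R = 100 Ω
  Z2: Z = R = 1400 Ω
  Z3: Z = R = 74.9 Ω
Step 3 — With the output port shorted to ground, the output series arm Z2 runs from the junction to ground; the shunt arm Z3 also runs from the junction to ground. They appear in parallel: Z3 || Z2 = 71.1 Ω.
Step 4 — Series with input arm Z1: Z_in = Z1 + (Z3 || Z2) = 171.1 Ω = 171.1∠0.0° Ω.
Step 5 — Source phasor: V = 120∠-30.0° V = 103.9 - j60 V.
Step 6 — Current: I = V / Z = 0.6074 - j0.3507 A = 0.7014∠-30.0° A.
Step 7 — Complex power: S = V·I* = 84.16 VA.
Step 8 — Real power: P = Re(S) = 84.16 W.
Step 9 — Reactive power: Q = Im(S) = 0 VAR.
Step 10 — Apparent power: |S| = 84.16 VA.
Step 11 — Power factor: PF = P/|S| = 1 (unity).

(a) P = 84.16 W  (b) Q = 0 VAR  (c) S = 84.16 VA  (d) PF = 1 (unity)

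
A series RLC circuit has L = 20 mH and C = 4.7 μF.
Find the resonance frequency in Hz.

Step 1 — Resonance condition Im(Z)=0 gives ω₀ = 1/√(LC).
Step 2 — ω₀ = 1/√(0.02·4.7e-06) = 3262 rad/s.
Step 3 — f₀ = ω₀/(2π) = 519.1 Hz.

f₀ = 519.1 Hz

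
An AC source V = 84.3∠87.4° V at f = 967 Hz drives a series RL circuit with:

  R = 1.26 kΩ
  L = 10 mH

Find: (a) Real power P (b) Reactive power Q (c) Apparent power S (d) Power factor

Step 1 — Angular frequency: ω = 2π·f = 2π·967 = 6076 rad/s.
Step 2 — Component impedances:
  R: Z = R = 1260 Ω
  L: Z = jωL = j·6076·0.01 = 0 + j60.76 Ω
Step 3 — Series combination: Z_total = R + L = 1260 + j60.76 Ω = 1261∠2.8° Ω.
Step 4 — Source phasor: V = 84.3∠87.4° V = 3.824 + j84.21 V.
Step 5 — Current: I = V / Z = 0.006243 + j0.06653 A = 0.06683∠84.6° A.
Step 6 — Complex power: S = V·I* = 5.627 + j0.2713 VA.
Step 7 — Real power: P = Re(S) = 5.627 W.
Step 8 — Reactive power: Q = Im(S) = 0.2713 VAR.
Step 9 — Apparent power: |S| = 5.634 VA.
Step 10 — Power factor: PF = P/|S| = 0.9988 (lagging).

(a) P = 5.627 W  (b) Q = 0.2713 VAR  (c) S = 5.634 VA  (d) PF = 0.9988 (lagging)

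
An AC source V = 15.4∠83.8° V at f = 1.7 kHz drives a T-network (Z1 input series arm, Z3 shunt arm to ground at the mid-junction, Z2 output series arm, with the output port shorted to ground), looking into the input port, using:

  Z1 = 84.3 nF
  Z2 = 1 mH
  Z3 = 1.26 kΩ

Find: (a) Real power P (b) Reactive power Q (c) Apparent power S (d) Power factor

Step 1 — Angular frequency: ω = 2π·f = 2π·1700 = 1.068e+04 rad/s.
Step 2 — Component impedances:
  Z1: Z = 1/(jωC) = -j/(ω·C) = 0 - j1111 Ω
  Z2: Z = jωL = j·1.068e+04·0.001 = 0 + j10.68 Ω
  Z3: Z = R = 1260 Ω
Step 3 — With the output port shorted to ground, the output series arm Z2 runs from the junction to ground; the shunt arm Z3 also runs from the junction to ground. They appear in parallel: Z3 || Z2 = 0.09054 + j10.68 Ω.
Step 4 — Series with input arm Z1: Z_in = Z1 + (Z3 || Z2) = 0.09054 - j1100 Ω = 1100∠-90.0° Ω.
Step 5 — Source phasor: V = 15.4∠83.8° V = 1.663 + j15.31 V.
Step 6 — Current: I = V / Z = -0.01392 + j0.001513 A = 0.014∠173.8° A.
Step 7 — Complex power: S = V·I* = 1.775e-05 - j0.2156 VA.
Step 8 — Real power: P = Re(S) = 1.775e-05 W.
Step 9 — Reactive power: Q = Im(S) = -0.2156 VAR.
Step 10 — Apparent power: |S| = 0.2156 VA.
Step 11 — Power factor: PF = P/|S| = 8.232e-05 (leading).

(a) P = 1.775e-05 W  (b) Q = -0.2156 VAR  (c) S = 0.2156 VA  (d) PF = 8.232e-05 (leading)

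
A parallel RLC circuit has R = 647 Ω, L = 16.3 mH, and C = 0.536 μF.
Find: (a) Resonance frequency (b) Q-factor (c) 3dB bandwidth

Step 1 — Resonance: ω₀ = 1/√(LC) = 1/√(0.0163·5.36e-07) = 1.07e+04 rad/s.
Step 2 — f₀ = ω₀/(2π) = 1703 Hz.
Step 3 — Parallel Q: Q = R/(ω₀L) = 647/(1.07e+04·0.0163) = 3.71.
Step 4 — Bandwidth: Δω = ω₀/Q = 2884 rad/s; BW = Δω/(2π) = 458.9 Hz.

(a) f₀ = 1703 Hz  (b) Q = 3.71  (c) BW = 458.9 Hz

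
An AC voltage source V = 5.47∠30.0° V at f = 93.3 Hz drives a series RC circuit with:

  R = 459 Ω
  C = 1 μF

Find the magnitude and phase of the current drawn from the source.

Step 1 — Angular frequency: ω = 2π·f = 2π·93.3 = 586.2 rad/s.
Step 2 — Component impedances:
  R: Z = R = 459 Ω
  C: Z = 1/(jωC) = -j/(ω·C) = 0 - j1706 Ω
Step 3 — Series combination: Z_total = R + C = 459 - j1706 Ω = 1767∠-74.9° Ω.
Step 4 — Source phasor: V = 5.47∠30.0° V = 4.737 + j2.735 V.
Step 5 — Ohm's law: I = V / Z_total = (4.737 + j2.735) / (459 - j1706) = -0.0007983 + j0.002992 A.
Step 6 — Convert to polar: |I| = 0.003096 A, ∠I = 104.9°.

I = 0.003096∠104.9° A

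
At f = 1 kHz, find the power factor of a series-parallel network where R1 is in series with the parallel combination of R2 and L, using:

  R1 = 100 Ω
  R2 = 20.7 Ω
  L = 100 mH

Step 1 — Angular frequency: ω = 2π·f = 2π·1000 = 6283 rad/s.
Step 2 — Component impedances:
  R1: Z = R = 100 Ω
  R2: Z = R = 20.7 Ω
  L: Z = jωL = j·6283·0.1 = 0 + j628.3 Ω
Step 3 — Parallel branch: R2 || L = 1/(1/R2 + 1/L) = 20.68 + j0.6812 Ω.
Step 4 — Series with R1: Z_total = R1 + (R2 || L) = 120.7 + j0.6812 Ω = 120.7∠0.3° Ω.
Step 5 — Power factor: PF = cos(φ) = Re(Z)/|Z| = 120.7/120.7 = 1.
Step 6 — Type: Im(Z) = 0.6812 ⇒ lagging (phase φ = 0.3°).

PF = 1 (lagging, φ = 0.3°)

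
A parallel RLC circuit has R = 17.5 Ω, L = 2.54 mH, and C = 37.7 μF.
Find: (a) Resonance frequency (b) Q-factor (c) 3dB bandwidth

Step 1 — Resonance: ω₀ = 1/√(LC) = 1/√(0.00254·3.77e-05) = 3232 rad/s.
Step 2 — f₀ = ω₀/(2π) = 514.3 Hz.
Step 3 — Parallel Q: Q = R/(ω₀L) = 17.5/(3232·0.00254) = 2.132.
Step 4 — Bandwidth: Δω = ω₀/Q = 1516 rad/s; BW = Δω/(2π) = 241.2 Hz.

(a) f₀ = 514.3 Hz  (b) Q = 2.132  (c) BW = 241.2 Hz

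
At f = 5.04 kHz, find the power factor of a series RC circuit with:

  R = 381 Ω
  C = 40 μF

Step 1 — Angular frequency: ω = 2π·f = 2π·5040 = 3.167e+04 rad/s.
Step 2 — Component impedances:
  R: Z = R = 381 Ω
  C: Z = 1/(jωC) = -j/(ω·C) = 0 - j0.7895 Ω
Step 3 — Series combination: Z_total = R + C = 381 - j0.7895 Ω = 381∠-0.1° Ω.
Step 4 — Power factor: PF = cos(φ) = Re(Z)/|Z| = 381/381 = 1.
Step 5 — Type: Im(Z) = -0.7895 ⇒ leading (phase φ = -0.1°).

PF = 1 (leading, φ = -0.1°)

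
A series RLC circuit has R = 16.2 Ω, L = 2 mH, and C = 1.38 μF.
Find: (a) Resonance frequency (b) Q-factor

Step 1 — Resonance condition Im(Z)=0 gives ω₀ = 1/√(LC).
Step 2 — ω₀ = 1/√(0.002·1.38e-06) = 1.903e+04 rad/s.
Step 3 — f₀ = ω₀/(2π) = 3029 Hz.
Step 4 — Series Q: Q = ω₀L/R = 1.903e+04·0.002/16.2 = 2.35.

(a) f₀ = 3029 Hz  (b) Q = 2.35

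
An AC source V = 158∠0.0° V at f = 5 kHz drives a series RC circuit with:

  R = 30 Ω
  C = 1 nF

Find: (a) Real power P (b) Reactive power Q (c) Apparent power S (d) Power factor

Step 1 — Angular frequency: ω = 2π·f = 2π·5000 = 3.142e+04 rad/s.
Step 2 — Component impedances:
  R: Z = R = 30 Ω
  C: Z = 1/(jωC) = -j/(ω·C) = 0 - j3.183e+04 Ω
Step 3 — Series combination: Z_total = R + C = 30 - j3.183e+04 Ω = 3.183e+04∠-89.9° Ω.
Step 4 — Source phasor: V = 158∠0.0° V = 158 V.
Step 5 — Current: I = V / Z = 4.678e-06 + j0.004964 A = 0.004964∠89.9° A.
Step 6 — Complex power: S = V·I* = 0.0007392 - j0.7843 VA.
Step 7 — Real power: P = Re(S) = 0.0007392 W.
Step 8 — Reactive power: Q = Im(S) = -0.7843 VAR.
Step 9 — Apparent power: |S| = 0.7843 VA.
Step 10 — Power factor: PF = P/|S| = 0.0009425 (leading).

(a) P = 0.0007392 W  (b) Q = -0.7843 VAR  (c) S = 0.7843 VA  (d) PF = 0.0009425 (leading)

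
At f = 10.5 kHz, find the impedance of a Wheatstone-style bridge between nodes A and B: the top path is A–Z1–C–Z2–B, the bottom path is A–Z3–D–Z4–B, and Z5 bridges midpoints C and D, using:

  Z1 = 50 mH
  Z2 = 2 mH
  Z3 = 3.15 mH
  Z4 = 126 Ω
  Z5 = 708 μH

Step 1 — Angular frequency: ω = 2π·f = 2π·1.05e+04 = 6.597e+04 rad/s.
Step 2 — Component impedances:
  Z1: Z = jωL = j·6.597e+04·0.05 = 0 + j3299 Ω
  Z2: Z = jωL = j·6.597e+04·0.002 = 0 + j131.9 Ω
  Z3: Z = jωL = j·6.597e+04·0.00315 = 0 + j207.8 Ω
  Z4: Z = R = 126 Ω
  Z5: Z = jωL = j·6.597e+04·0.000708 = 0 + j46.71 Ω
Step 3 — Bridge requires nodal analysis (the Z5 bridge couples midpoints C and D, so the two paths cannot be reduced to a simple series/parallel combination). Setting node B to ground and injecting 1 A at node A, the 3-node admittance system at A, C, D solves to V_A = Z_AB = 81.4 + j253.2 Ω = 266∠72.2° Ω.

Z = 81.4 + j253.2 Ω = 266∠72.2° Ω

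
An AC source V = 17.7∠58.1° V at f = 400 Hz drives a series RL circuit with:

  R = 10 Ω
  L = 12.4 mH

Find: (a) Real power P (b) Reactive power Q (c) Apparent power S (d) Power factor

Step 1 — Angular frequency: ω = 2π·f = 2π·400 = 2513 rad/s.
Step 2 — Component impedances:
  R: Z = R = 10 Ω
  L: Z = jωL = j·2513·0.0124 = 0 + j31.16 Ω
Step 3 — Series combination: Z_total = R + L = 10 + j31.16 Ω = 32.73∠72.2° Ω.
Step 4 — Source phasor: V = 17.7∠58.1° V = 9.353 + j15.03 V.
Step 5 — Current: I = V / Z = 0.5245 - j0.1318 A = 0.5408∠-14.1° A.
Step 6 — Complex power: S = V·I* = 2.925 + j9.114 VA.
Step 7 — Real power: P = Re(S) = 2.925 W.
Step 8 — Reactive power: Q = Im(S) = 9.114 VAR.
Step 9 — Apparent power: |S| = 9.572 VA.
Step 10 — Power factor: PF = P/|S| = 0.3055 (lagging).

(a) P = 2.925 W  (b) Q = 9.114 VAR  (c) S = 9.572 VA  (d) PF = 0.3055 (lagging)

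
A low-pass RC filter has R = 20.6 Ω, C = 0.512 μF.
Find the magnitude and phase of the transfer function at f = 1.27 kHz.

Step 1 — Angular frequency: ω = 2π·1270 = 7980 rad/s.
Step 2 — Transfer function: H(jω) = 1/(1 + jωRC).
Step 3 — Denominator: 1 + jωRC = 1 + j·7980·20.6·5.12e-07 = 1 + j0.08416.
Step 4 — H = 0.993 - j0.08357.
Step 5 — Magnitude: |H| = 0.9965 (-0.0 dB); phase: φ = -4.8°.

|H| = 0.9965 (-0.0 dB), φ = -4.8°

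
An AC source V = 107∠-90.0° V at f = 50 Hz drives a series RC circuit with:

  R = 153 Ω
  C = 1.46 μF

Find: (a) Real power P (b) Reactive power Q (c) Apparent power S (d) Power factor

Step 1 — Angular frequency: ω = 2π·f = 2π·50 = 314.2 rad/s.
Step 2 — Component impedances:
  R: Z = R = 153 Ω
  C: Z = 1/(jωC) = -j/(ω·C) = 0 - j2180 Ω
Step 3 — Series combination: Z_total = R + C = 153 - j2180 Ω = 2186∠-86.0° Ω.
Step 4 — Source phasor: V = 107∠-90.0° V = 0 - j107 V.
Step 5 — Current: I = V / Z = 0.04884 - j0.003427 A = 0.04896∠-4.0° A.
Step 6 — Complex power: S = V·I* = 0.3667 - j5.226 VA.
Step 7 — Real power: P = Re(S) = 0.3667 W.
Step 8 — Reactive power: Q = Im(S) = -5.226 VAR.
Step 9 — Apparent power: |S| = 5.238 VA.
Step 10 — Power factor: PF = P/|S| = 0.07 (leading).

(a) P = 0.3667 W  (b) Q = -5.226 VAR  (c) S = 5.238 VA  (d) PF = 0.07 (leading)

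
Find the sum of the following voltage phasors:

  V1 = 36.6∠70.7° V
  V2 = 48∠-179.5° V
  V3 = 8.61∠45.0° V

Step 1 — Convert each phasor to rectangular form:
  V1 = 36.6·(cos(70.7°) + j·sin(70.7°)) = 12.1 + j34.54 V
  V2 = 48·(cos(-179.5°) + j·sin(-179.5°)) = -48 - j0.4189 V
  V3 = 8.61·(cos(45.0°) + j·sin(45.0°)) = 6.088 + j6.088 V
Step 2 — Sum components: V_total = -29.81 + j40.21 V.
Step 3 — Convert to polar: |V_total| = 50.06 V, ∠V_total = 126.6°.

V_total = 50.06∠126.6° V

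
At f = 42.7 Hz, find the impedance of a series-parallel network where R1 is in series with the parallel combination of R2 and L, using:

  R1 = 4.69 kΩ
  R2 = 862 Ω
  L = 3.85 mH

Step 1 — Angular frequency: ω = 2π·f = 2π·42.7 = 268.3 rad/s.
Step 2 — Component impedances:
  R1: Z = R = 4690 Ω
  R2: Z = R = 862 Ω
  L: Z = jωL = j·268.3·0.00385 = 0 + j1.033 Ω
Step 3 — Parallel branch: R2 || L = 1/(1/R2 + 1/L) = 0.001238 + j1.033 Ω.
Step 4 — Series with R1: Z_total = R1 + (R2 || L) = 4690 + j1.033 Ω = 4690∠0.0° Ω.

Z = 4690 + j1.033 Ω = 4690∠0.0° Ω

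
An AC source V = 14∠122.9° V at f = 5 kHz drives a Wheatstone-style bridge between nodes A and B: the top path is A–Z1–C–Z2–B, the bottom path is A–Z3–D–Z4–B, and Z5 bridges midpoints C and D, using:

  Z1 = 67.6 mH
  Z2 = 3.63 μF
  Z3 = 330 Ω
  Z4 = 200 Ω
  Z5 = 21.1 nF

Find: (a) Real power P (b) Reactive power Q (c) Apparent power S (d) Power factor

Step 1 — Angular frequency: ω = 2π·f = 2π·5000 = 3.142e+04 rad/s.
Step 2 — Component impedances:
  Z1: Z = jωL = j·3.142e+04·0.0676 = 0 + j2124 Ω
  Z2: Z = 1/(jωC) = -j/(ω·C) = 0 - j8.769 Ω
  Z3: Z = R = 330 Ω
  Z4: Z = R = 200 Ω
  Z5: Z = 1/(jωC) = -j/(ω·C) = 0 - j1509 Ω
Step 3 — Bridge requires nodal analysis (the Z5 bridge couples midpoints C and D, so the two paths cannot be reduced to a simple series/parallel combination). Setting node B to ground and injecting 1 A at node A, the 3-node admittance system at A, C, D solves to V_A = Z_AB = 507.7 + j101.2 Ω = 517.6∠11.3° Ω.
Step 4 — Source phasor: V = 14∠122.9° V = -7.604 + j11.75 V.
Step 5 — Current: I = V / Z = -0.00997 + j0.02514 A = 0.02705∠111.6° A.
Step 6 — Complex power: S = V·I* = 0.3713 + j0.074 VA.
Step 7 — Real power: P = Re(S) = 0.3713 W.
Step 8 — Reactive power: Q = Im(S) = 0.074 VAR.
Step 9 — Apparent power: |S| = 0.3786 VA.
Step 10 — Power factor: PF = P/|S| = 0.9807 (lagging).

(a) P = 0.3713 W  (b) Q = 0.074 VAR  (c) S = 0.3786 VA  (d) PF = 0.9807 (lagging)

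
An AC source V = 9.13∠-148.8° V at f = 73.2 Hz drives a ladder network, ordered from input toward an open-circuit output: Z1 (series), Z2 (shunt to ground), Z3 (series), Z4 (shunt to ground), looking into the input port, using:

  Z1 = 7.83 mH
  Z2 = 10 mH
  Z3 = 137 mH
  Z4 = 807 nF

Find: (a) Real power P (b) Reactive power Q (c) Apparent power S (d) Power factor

Step 1 — Angular frequency: ω = 2π·f = 2π·73.2 = 459.9 rad/s.
Step 2 — Component impedances:
  Z1: Z = jωL = j·459.9·0.00783 = 0 + j3.601 Ω
  Z2: Z = jωL = j·459.9·0.01 = 0 + j4.599 Ω
  Z3: Z = jωL = j·459.9·0.137 = 0 + j63.01 Ω
  Z4: Z = 1/(jωC) = -j/(ω·C) = 0 - j2694 Ω
Step 3 — Ladder network (open output): work backward from the far end, alternating series and parallel combinations. Z_in = 0 + j8.209 Ω = 8.209∠90.0° Ω.
Step 4 — Source phasor: V = 9.13∠-148.8° V = -7.809 - j4.73 V.
Step 5 — Current: I = V / Z = -0.5762 + j0.9514 A = 1.112∠121.2° A.
Step 6 — Complex power: S = V·I* = 0 + j10.15 VA.
Step 7 — Real power: P = Re(S) = 0 W.
Step 8 — Reactive power: Q = Im(S) = 10.15 VAR.
Step 9 — Apparent power: |S| = 10.15 VA.
Step 10 — Power factor: PF = P/|S| = 0 (lagging).

(a) P = 0 W  (b) Q = 10.15 VAR  (c) S = 10.15 VA  (d) PF = 0 (lagging)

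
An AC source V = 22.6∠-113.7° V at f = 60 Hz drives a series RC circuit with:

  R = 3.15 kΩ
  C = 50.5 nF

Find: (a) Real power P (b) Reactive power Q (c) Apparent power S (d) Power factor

Step 1 — Angular frequency: ω = 2π·f = 2π·60 = 377 rad/s.
Step 2 — Component impedances:
  R: Z = R = 3150 Ω
  C: Z = 1/(jωC) = -j/(ω·C) = 0 - j5.253e+04 Ω
Step 3 — Series combination: Z_total = R + C = 3150 - j5.253e+04 Ω = 5.262e+04∠-86.6° Ω.
Step 4 — Source phasor: V = 22.6∠-113.7° V = -9.084 - j20.69 V.
Step 5 — Current: I = V / Z = 0.0003822 - j0.0001959 A = 0.0004295∠-27.1° A.
Step 6 — Complex power: S = V·I* = 0.000581 - j0.009689 VA.
Step 7 — Real power: P = Re(S) = 0.000581 W.
Step 8 — Reactive power: Q = Im(S) = -0.009689 VAR.
Step 9 — Apparent power: |S| = 0.009706 VA.
Step 10 — Power factor: PF = P/|S| = 0.05986 (leading).

(a) P = 0.000581 W  (b) Q = -0.009689 VAR  (c) S = 0.009706 VA  (d) PF = 0.05986 (leading)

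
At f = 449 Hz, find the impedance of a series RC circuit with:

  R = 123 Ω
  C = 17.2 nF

Step 1 — Angular frequency: ω = 2π·f = 2π·449 = 2821 rad/s.
Step 2 — Component impedances:
  R: Z = R = 123 Ω
  C: Z = 1/(jωC) = -j/(ω·C) = 0 - j2.061e+04 Ω
Step 3 — Series combination: Z_total = R + C = 123 - j2.061e+04 Ω = 2.061e+04∠-89.7° Ω.

Z = 123 - j2.061e+04 Ω = 2.061e+04∠-89.7° Ω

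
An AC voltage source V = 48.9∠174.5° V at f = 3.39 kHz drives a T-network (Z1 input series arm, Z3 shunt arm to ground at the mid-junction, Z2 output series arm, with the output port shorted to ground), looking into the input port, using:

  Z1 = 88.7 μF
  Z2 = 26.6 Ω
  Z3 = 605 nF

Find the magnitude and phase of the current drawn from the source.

Step 1 — Angular frequency: ω = 2π·f = 2π·3390 = 2.13e+04 rad/s.
Step 2 — Component impedances:
  Z1: Z = 1/(jωC) = -j/(ω·C) = 0 - j0.5293 Ω
  Z2: Z = R = 26.6 Ω
  Z3: Z = 1/(jωC) = -j/(ω·C) = 0 - j77.6 Ω
Step 3 — With the output port shorted to ground, the output series arm Z2 runs from the junction to ground; the shunt arm Z3 also runs from the junction to ground. They appear in parallel: Z3 || Z2 = 23.8 - j8.159 Ω.
Step 4 — Series with input arm Z1: Z_in = Z1 + (Z3 || Z2) = 23.8 - j8.689 Ω = 25.34∠-20.1° Ω.
Step 5 — Source phasor: V = 48.9∠174.5° V = -48.67 + j4.687 V.
Step 6 — Ohm's law: I = V / Z_total = (-48.67 + j4.687) / (23.8 - j8.689) = -1.868 - j0.4849 A.
Step 7 — Convert to polar: |I| = 1.93 A, ∠I = -165.4°.

I = 1.93∠-165.4° A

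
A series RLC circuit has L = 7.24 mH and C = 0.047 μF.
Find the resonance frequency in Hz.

Step 1 — Resonance condition Im(Z)=0 gives ω₀ = 1/√(LC).
Step 2 — ω₀ = 1/√(0.00724·4.7e-08) = 5.421e+04 rad/s.
Step 3 — f₀ = ω₀/(2π) = 8628 Hz.

f₀ = 8628 Hz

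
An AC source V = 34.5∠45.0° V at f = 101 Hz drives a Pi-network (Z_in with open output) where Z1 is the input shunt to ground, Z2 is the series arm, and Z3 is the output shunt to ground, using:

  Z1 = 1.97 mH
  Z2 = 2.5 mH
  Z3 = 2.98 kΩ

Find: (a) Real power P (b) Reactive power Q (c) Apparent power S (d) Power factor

Step 1 — Angular frequency: ω = 2π·f = 2π·101 = 634.6 rad/s.
Step 2 — Component impedances:
  Z1: Z = jωL = j·634.6·0.00197 = 0 + j1.25 Ω
  Z2: Z = jωL = j·634.6·0.0025 = 0 + j1.587 Ω
  Z3: Z = R = 2980 Ω
Step 3 — With open output, the series arm Z2 and the output shunt Z3 appear in series to ground: Z2 + Z3 = 2980 + j1.587 Ω.
Step 4 — Parallel with input shunt Z1: Z_in = Z1 || (Z2 + Z3) = 0.0005245 + j1.25 Ω = 1.25∠90.0° Ω.
Step 5 — Source phasor: V = 34.5∠45.0° V = 24.4 + j24.4 V.
Step 6 — Current: I = V / Z = 19.52 - j19.51 A = 27.6∠-45.0° A.
Step 7 — Complex power: S = V·I* = 0.3994 + j952.1 VA.
Step 8 — Real power: P = Re(S) = 0.3994 W.
Step 9 — Reactive power: Q = Im(S) = 952.1 VAR.
Step 10 — Apparent power: |S| = 952.1 VA.
Step 11 — Power factor: PF = P/|S| = 0.0004195 (lagging).

(a) P = 0.3994 W  (b) Q = 952.1 VAR  (c) S = 952.1 VA  (d) PF = 0.0004195 (lagging)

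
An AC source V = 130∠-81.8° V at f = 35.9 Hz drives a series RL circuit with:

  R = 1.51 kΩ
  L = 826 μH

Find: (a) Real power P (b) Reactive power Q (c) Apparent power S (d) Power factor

Step 1 — Angular frequency: ω = 2π·f = 2π·35.9 = 225.6 rad/s.
Step 2 — Component impedances:
  R: Z = R = 1510 Ω
  L: Z = jωL = j·225.6·0.000826 = 0 + j0.1863 Ω
Step 3 — Series combination: Z_total = R + L = 1510 + j0.1863 Ω = 1510∠0.0° Ω.
Step 4 — Source phasor: V = 130∠-81.8° V = 18.54 - j128.7 V.
Step 5 — Current: I = V / Z = 0.01227 - j0.08521 A = 0.08609∠-81.8° A.
Step 6 — Complex power: S = V·I* = 11.19 + j0.001381 VA.
Step 7 — Real power: P = Re(S) = 11.19 W.
Step 8 — Reactive power: Q = Im(S) = 0.001381 VAR.
Step 9 — Apparent power: |S| = 11.19 VA.
Step 10 — Power factor: PF = P/|S| = 1 (lagging).

(a) P = 11.19 W  (b) Q = 0.001381 VAR  (c) S = 11.19 VA  (d) PF = 1 (lagging)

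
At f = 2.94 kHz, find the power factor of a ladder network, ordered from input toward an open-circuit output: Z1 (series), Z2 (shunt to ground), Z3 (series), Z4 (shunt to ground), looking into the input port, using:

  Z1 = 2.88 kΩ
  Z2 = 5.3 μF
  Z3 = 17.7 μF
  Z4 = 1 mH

Step 1 — Angular frequency: ω = 2π·f = 2π·2940 = 1.847e+04 rad/s.
Step 2 — Component impedances:
  Z1: Z = R = 2880 Ω
  Z2: Z = 1/(jωC) = -j/(ω·C) = 0 - j10.21 Ω
  Z3: Z = 1/(jωC) = -j/(ω·C) = 0 - j3.058 Ω
  Z4: Z = jωL = j·1.847e+04·0.001 = 0 + j18.47 Ω
Step 3 — Ladder network (open output): work backward from the far end, alternating series and parallel combinations. Z_in = 2880 - j30.28 Ω = 2880∠-0.6° Ω.
Step 4 — Power factor: PF = cos(φ) = Re(Z)/|Z| = 2880/2880.2 = 0.9999.
Step 5 — Type: Im(Z) = -30.28 ⇒ leading (phase φ = -0.6°).

PF = 0.9999 (leading, φ = -0.6°)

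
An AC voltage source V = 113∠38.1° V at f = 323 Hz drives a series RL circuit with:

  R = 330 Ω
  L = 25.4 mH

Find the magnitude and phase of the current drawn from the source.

Step 1 — Angular frequency: ω = 2π·f = 2π·323 = 2029 rad/s.
Step 2 — Component impedances:
  R: Z = R = 330 Ω
  L: Z = jωL = j·2029·0.0254 = 0 + j51.55 Ω
Step 3 — Series combination: Z_total = R + L = 330 + j51.55 Ω = 334∠8.9° Ω.
Step 4 — Source phasor: V = 113∠38.1° V = 88.92 + j69.73 V.
Step 5 — Ohm's law: I = V / Z_total = (88.92 + j69.73) / (330 + j51.55) = 0.2953 + j0.1652 A.
Step 6 — Convert to polar: |I| = 0.3383 A, ∠I = 29.2°.

I = 0.3383∠29.2° A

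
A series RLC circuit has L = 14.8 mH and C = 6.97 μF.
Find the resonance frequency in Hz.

Step 1 — Resonance condition Im(Z)=0 gives ω₀ = 1/√(LC).
Step 2 — ω₀ = 1/√(0.0148·6.97e-06) = 3114 rad/s.
Step 3 — f₀ = ω₀/(2π) = 495.5 Hz.

f₀ = 495.5 Hz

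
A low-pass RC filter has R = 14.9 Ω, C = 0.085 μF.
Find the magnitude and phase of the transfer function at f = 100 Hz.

Step 1 — Angular frequency: ω = 2π·100 = 628.3 rad/s.
Step 2 — Transfer function: H(jω) = 1/(1 + jωRC).
Step 3 — Denominator: 1 + jωRC = 1 + j·628.3·14.9·8.5e-08 = 1 + j0.0007958.
Step 4 — H = 1 - j0.0007958.
Step 5 — Magnitude: |H| = 1 (-0.0 dB); phase: φ = -0.0°.

|H| = 1 (-0.0 dB), φ = -0.0°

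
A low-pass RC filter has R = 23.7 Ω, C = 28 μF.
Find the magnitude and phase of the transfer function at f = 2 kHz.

Step 1 — Angular frequency: ω = 2π·2000 = 1.257e+04 rad/s.
Step 2 — Transfer function: H(jω) = 1/(1 + jωRC).
Step 3 — Denominator: 1 + jωRC = 1 + j·1.257e+04·23.7·2.8e-05 = 1 + j8.339.
Step 4 — H = 0.01418 - j0.1182.
Step 5 — Magnitude: |H| = 0.1191 (-18.5 dB); phase: φ = -83.2°.

|H| = 0.1191 (-18.5 dB), φ = -83.2°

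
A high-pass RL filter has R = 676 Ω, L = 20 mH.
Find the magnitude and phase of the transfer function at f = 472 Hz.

Step 1 — Angular frequency: ω = 2π·472 = 2966 rad/s.
Step 2 — Transfer function: H(jω) = jωL/(R + jωL).
Step 3 — Numerator jωL = j·59.31; denominator R + jωL = 676 + j59.31.
Step 4 — H = 0.00764 + j0.08707.
Step 5 — Magnitude: |H| = 0.08741 (-21.2 dB); phase: φ = 85.0°.

|H| = 0.08741 (-21.2 dB), φ = 85.0°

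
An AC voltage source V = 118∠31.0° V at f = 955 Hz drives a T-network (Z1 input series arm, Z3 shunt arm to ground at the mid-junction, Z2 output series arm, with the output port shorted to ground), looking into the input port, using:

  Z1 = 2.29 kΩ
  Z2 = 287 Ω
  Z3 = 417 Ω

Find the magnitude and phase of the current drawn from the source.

Step 1 — Angular frequency: ω = 2π·f = 2π·955 = 6000 rad/s.
Step 2 — Component impedances:
  Z1: Z = R = 2290 Ω
  Z2: Z = R = 287 Ω
  Z3: Z = R = 417 Ω
Step 3 — With the output port shorted to ground, the output series arm Z2 runs from the junction to ground; the shunt arm Z3 also runs from the junction to ground. They appear in parallel: Z3 || Z2 = 170 Ω.
Step 4 — Series with input arm Z1: Z_in = Z1 + (Z3 || Z2) = 2460 Ω = 2460∠0.0° Ω.
Step 5 — Source phasor: V = 118∠31.0° V = 101.1 + j60.77 V.
Step 6 — Ohm's law: I = V / Z_total = (101.1 + j60.77) / (2460) = 0.04112 + j0.02471 A.
Step 7 — Convert to polar: |I| = 0.04797 A, ∠I = 31.0°.

I = 0.04797∠31.0° A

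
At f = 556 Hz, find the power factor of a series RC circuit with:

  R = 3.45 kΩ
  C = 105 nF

Step 1 — Angular frequency: ω = 2π·f = 2π·556 = 3493 rad/s.
Step 2 — Component impedances:
  R: Z = R = 3450 Ω
  C: Z = 1/(jωC) = -j/(ω·C) = 0 - j2726 Ω
Step 3 — Series combination: Z_total = R + C = 3450 - j2726 Ω = 4397∠-38.3° Ω.
Step 4 — Power factor: PF = cos(φ) = Re(Z)/|Z| = 3450/4397 = 0.7846.
Step 5 — Type: Im(Z) = -2726 ⇒ leading (phase φ = -38.3°).

PF = 0.7846 (leading, φ = -38.3°)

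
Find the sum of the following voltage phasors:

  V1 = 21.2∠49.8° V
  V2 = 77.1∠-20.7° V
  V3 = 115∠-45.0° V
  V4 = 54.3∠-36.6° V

Step 1 — Convert each phasor to rectangular form:
  V1 = 21.2·(cos(49.8°) + j·sin(49.8°)) = 13.68 + j16.19 V
  V2 = 77.1·(cos(-20.7°) + j·sin(-20.7°)) = 72.12 - j27.25 V
  V3 = 115·(cos(-45.0°) + j·sin(-45.0°)) = 81.32 - j81.32 V
  V4 = 54.3·(cos(-36.6°) + j·sin(-36.6°)) = 43.59 - j32.38 V
Step 2 — Sum components: V_total = 210.7 - j124.8 V.
Step 3 — Convert to polar: |V_total| = 244.9 V, ∠V_total = -30.6°.

V_total = 244.9∠-30.6° V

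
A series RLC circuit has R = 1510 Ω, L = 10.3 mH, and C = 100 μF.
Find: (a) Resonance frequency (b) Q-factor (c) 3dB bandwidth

Step 1 — Resonance: ω₀ = 1/√(LC) = 1/√(0.0103·0.0001) = 985.3 rad/s.
Step 2 — f₀ = ω₀/(2π) = 156.8 Hz.
Step 3 — Series Q: Q = ω₀L/R = 985.3·0.0103/1510 = 0.006721.
Step 4 — Bandwidth: Δω = ω₀/Q = 1.466e+05 rad/s; BW = Δω/(2π) = 2.333e+04 Hz.

(a) f₀ = 156.8 Hz  (b) Q = 0.006721  (c) BW = 2.333e+04 Hz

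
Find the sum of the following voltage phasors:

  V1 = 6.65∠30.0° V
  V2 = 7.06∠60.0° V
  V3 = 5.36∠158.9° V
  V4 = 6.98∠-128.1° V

Step 1 — Convert each phasor to rectangular form:
  V1 = 6.65·(cos(30.0°) + j·sin(30.0°)) = 5.759 + j3.325 V
  V2 = 7.06·(cos(60.0°) + j·sin(60.0°)) = 3.53 + j6.114 V
  V3 = 5.36·(cos(158.9°) + j·sin(158.9°)) = -5.001 + j1.93 V
  V4 = 6.98·(cos(-128.1°) + j·sin(-128.1°)) = -4.307 - j5.493 V
Step 2 — Sum components: V_total = -0.01847 + j5.876 V.
Step 3 — Convert to polar: |V_total| = 5.876 V, ∠V_total = 90.2°.

V_total = 5.876∠90.2° V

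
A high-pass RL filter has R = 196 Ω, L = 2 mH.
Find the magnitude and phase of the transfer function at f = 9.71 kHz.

Step 1 — Angular frequency: ω = 2π·9710 = 6.101e+04 rad/s.
Step 2 — Transfer function: H(jω) = jωL/(R + jωL).
Step 3 — Numerator jωL = j·122; denominator R + jωL = 196 + j122.
Step 4 — H = 0.2793 + j0.4487.
Step 5 — Magnitude: |H| = 0.5285 (-5.5 dB); phase: φ = 58.1°.

|H| = 0.5285 (-5.5 dB), φ = 58.1°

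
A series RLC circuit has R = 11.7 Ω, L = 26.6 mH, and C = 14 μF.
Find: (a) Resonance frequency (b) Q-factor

Step 1 — Resonance condition Im(Z)=0 gives ω₀ = 1/√(LC).
Step 2 — ω₀ = 1/√(0.0266·1.4e-05) = 1639 rad/s.
Step 3 — f₀ = ω₀/(2π) = 260.8 Hz.
Step 4 — Series Q: Q = ω₀L/R = 1639·0.0266/11.7 = 3.726.

(a) f₀ = 260.8 Hz  (b) Q = 3.726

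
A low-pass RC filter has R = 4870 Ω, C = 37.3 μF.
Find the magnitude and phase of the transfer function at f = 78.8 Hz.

Step 1 — Angular frequency: ω = 2π·78.8 = 495.1 rad/s.
Step 2 — Transfer function: H(jω) = 1/(1 + jωRC).
Step 3 — Denominator: 1 + jωRC = 1 + j·495.1·4870·3.73e-05 = 1 + j89.94.
Step 4 — H = 0.0001236 - j0.01112.
Step 5 — Magnitude: |H| = 0.01112 (-39.1 dB); phase: φ = -89.4°.

|H| = 0.01112 (-39.1 dB), φ = -89.4°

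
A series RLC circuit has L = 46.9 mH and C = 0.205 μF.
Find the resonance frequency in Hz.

Step 1 — Resonance condition Im(Z)=0 gives ω₀ = 1/√(LC).
Step 2 — ω₀ = 1/√(0.0469·2.05e-07) = 1.02e+04 rad/s.
Step 3 — f₀ = ω₀/(2π) = 1623 Hz.

f₀ = 1623 Hz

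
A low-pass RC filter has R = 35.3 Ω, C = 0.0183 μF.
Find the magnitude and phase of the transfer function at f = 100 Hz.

Step 1 — Angular frequency: ω = 2π·100 = 628.3 rad/s.
Step 2 — Transfer function: H(jω) = 1/(1 + jωRC).
Step 3 — Denominator: 1 + jωRC = 1 + j·628.3·35.3·1.83e-08 = 1 + j0.0004059.
Step 4 — H = 1 - j0.0004059.
Step 5 — Magnitude: |H| = 1 (-0.0 dB); phase: φ = -0.0°.

|H| = 1 (-0.0 dB), φ = -0.0°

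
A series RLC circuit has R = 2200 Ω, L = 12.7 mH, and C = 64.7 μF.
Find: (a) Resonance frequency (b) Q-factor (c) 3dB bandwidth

Step 1 — Resonance: ω₀ = 1/√(LC) = 1/√(0.0127·6.47e-05) = 1103 rad/s.
Step 2 — f₀ = ω₀/(2π) = 175.6 Hz.
Step 3 — Series Q: Q = ω₀L/R = 1103·0.0127/2200 = 0.006368.
Step 4 — Bandwidth: Δω = ω₀/Q = 1.732e+05 rad/s; BW = Δω/(2π) = 2.757e+04 Hz.

(a) f₀ = 175.6 Hz  (b) Q = 0.006368  (c) BW = 2.757e+04 Hz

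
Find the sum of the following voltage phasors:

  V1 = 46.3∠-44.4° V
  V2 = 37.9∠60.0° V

Step 1 — Convert each phasor to rectangular form:
  V1 = 46.3·(cos(-44.4°) + j·sin(-44.4°)) = 33.08 - j32.39 V
  V2 = 37.9·(cos(60.0°) + j·sin(60.0°)) = 18.95 + j32.82 V
Step 2 — Sum components: V_total = 52.03 + j0.428 V.
Step 3 — Convert to polar: |V_total| = 52.03 V, ∠V_total = 0.5°.

V_total = 52.03∠0.5° V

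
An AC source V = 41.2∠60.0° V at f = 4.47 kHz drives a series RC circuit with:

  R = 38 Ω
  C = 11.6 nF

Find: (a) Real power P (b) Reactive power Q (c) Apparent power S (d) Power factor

Step 1 — Angular frequency: ω = 2π·f = 2π·4470 = 2.809e+04 rad/s.
Step 2 — Component impedances:
  R: Z = R = 38 Ω
  C: Z = 1/(jωC) = -j/(ω·C) = 0 - j3069 Ω
Step 3 — Series combination: Z_total = R + C = 38 - j3069 Ω = 3070∠-89.3° Ω.
Step 4 — Source phasor: V = 41.2∠60.0° V = 20.6 + j35.68 V.
Step 5 — Current: I = V / Z = -0.01154 + j0.006854 A = 0.01342∠149.3° A.
Step 6 — Complex power: S = V·I* = 0.006845 - j0.5529 VA.
Step 7 — Real power: P = Re(S) = 0.006845 W.
Step 8 — Reactive power: Q = Im(S) = -0.5529 VAR.
Step 9 — Apparent power: |S| = 0.553 VA.
Step 10 — Power factor: PF = P/|S| = 0.01238 (leading).

(a) P = 0.006845 W  (b) Q = -0.5529 VAR  (c) S = 0.553 VA  (d) PF = 0.01238 (leading)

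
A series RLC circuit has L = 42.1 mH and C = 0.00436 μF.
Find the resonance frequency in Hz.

Step 1 — Resonance condition Im(Z)=0 gives ω₀ = 1/√(LC).
Step 2 — ω₀ = 1/√(0.0421·4.36e-09) = 7.381e+04 rad/s.
Step 3 — f₀ = ω₀/(2π) = 1.175e+04 Hz.

f₀ = 1.175e+04 Hz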